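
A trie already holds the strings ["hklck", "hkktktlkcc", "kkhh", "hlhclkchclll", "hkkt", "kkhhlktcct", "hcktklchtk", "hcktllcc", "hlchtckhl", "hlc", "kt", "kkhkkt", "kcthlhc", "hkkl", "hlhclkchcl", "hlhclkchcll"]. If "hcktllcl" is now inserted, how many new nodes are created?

1

Walking "hcktllcl" from the root, the first 7 characters ("hcktllc") follow existing edges; "l" is the first miss.
New nodes needed: |"hcktllcl"| − 7 = 8 − 7 = 1.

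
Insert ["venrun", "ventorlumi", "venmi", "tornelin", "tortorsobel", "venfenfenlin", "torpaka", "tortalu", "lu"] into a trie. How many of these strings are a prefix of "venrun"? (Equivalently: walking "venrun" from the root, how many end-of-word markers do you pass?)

Walk "venrun" from the root; an end-of-word marker is hit whenever a stored word is a prefix of "venrun".
Prefixes of the query that are stored words: "venrun"
Count: 1

1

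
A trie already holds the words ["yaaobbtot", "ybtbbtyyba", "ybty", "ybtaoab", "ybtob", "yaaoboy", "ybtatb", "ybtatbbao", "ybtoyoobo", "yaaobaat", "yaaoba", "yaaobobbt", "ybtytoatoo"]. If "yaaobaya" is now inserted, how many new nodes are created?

Walking "yaaobaya" from the root, the first 6 characters ("yaaoba") follow existing edges; "y" is the first miss.
New nodes needed: |"yaaobaya"| − 6 = 8 − 6 = 2.

2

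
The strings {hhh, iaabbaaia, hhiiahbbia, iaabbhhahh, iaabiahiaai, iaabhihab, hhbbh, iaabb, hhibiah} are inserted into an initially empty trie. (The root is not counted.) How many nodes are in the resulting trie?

44

For each word, the new-node count is its length minus the longest prefix already in the trie:
  "hhh" → 3 new (h, h, h)
  "iaabbaaia" → 9 new (i, a, a, b, b, a, a, i, a)
  "hhiiahbbia" → prefix "hh" already present; 8 new (i, i, a, h, b, b, i, a)
  "iaabbhhahh" → prefix "iaabb" already present; 5 new (h, h, a, h, h)
  "iaabiahiaai" → prefix "iaab" already present; 7 new (i, a, h, i, a, a, i)
  "iaabhihab" → prefix "iaab" already present; 5 new (h, i, h, a, b)
  "hhbbh" → prefix "hh" already present; 3 new (b, b, h)
  "iaabb" → prefix "iaabb" already present; 0 new (none)
  "hhibiah" → prefix "hhi" already present; 4 new (b, i, a, h)
Total nodes = 3 + 9 + 8 + 5 + 7 + 5 + 3 + 0 + 4 = 44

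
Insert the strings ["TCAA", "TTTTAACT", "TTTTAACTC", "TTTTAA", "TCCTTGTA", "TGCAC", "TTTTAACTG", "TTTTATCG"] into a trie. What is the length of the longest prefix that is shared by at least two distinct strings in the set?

8

Equivalently: take the maximum, over all pairs, of their longest common prefix length.
"TTTTAACT" and "TTTTAACTC" agree on "TTTTAACT" (8 characters) before diverging; nothing deeper is shared.
Longest shared-prefix length: 8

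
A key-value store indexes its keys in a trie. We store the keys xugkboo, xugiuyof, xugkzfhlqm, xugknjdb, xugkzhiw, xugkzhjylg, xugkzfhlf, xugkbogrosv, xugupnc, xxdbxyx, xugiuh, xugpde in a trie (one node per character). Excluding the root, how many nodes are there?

49

For each word, the new-node count is its length minus the longest prefix already in the trie:
  "xugkboo" → 7 new (x, u, g, k, b, o, o)
  "xugiuyof" → prefix "xug" already present; 5 new (i, u, y, o, f)
  "xugkzfhlqm" → prefix "xugk" already present; 6 new (z, f, h, l, q, m)
  "xugknjdb" → prefix "xugk" already present; 4 new (n, j, d, b)
  "xugkzhiw" → prefix "xugkz" already present; 3 new (h, i, w)
  "xugkzhjylg" → prefix "xugkzh" already present; 4 new (j, y, l, g)
  "xugkzfhlf" → prefix "xugkzfhl" already present; 1 new (f)
  "xugkbogrosv" → prefix "xugkbo" already present; 5 new (g, r, o, s, v)
  "xugupnc" → prefix "xug" already present; 4 new (u, p, n, c)
  "xxdbxyx" → prefix "x" already present; 6 new (x, d, b, x, y, x)
  "xugiuh" → prefix "xugiu" already present; 1 new (h)
  "xugpde" → prefix "xug" already present; 3 new (p, d, e)
Total nodes = 7 + 5 + 6 + 4 + 3 + 4 + 1 + 5 + 4 + 6 + 1 + 3 = 49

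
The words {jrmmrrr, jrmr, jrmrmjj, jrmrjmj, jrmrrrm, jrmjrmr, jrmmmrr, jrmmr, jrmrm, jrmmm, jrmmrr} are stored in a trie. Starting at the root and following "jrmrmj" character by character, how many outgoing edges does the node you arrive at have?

1

The children of the "jrmrmj" node are the distinct next characters among strings starting with "jrmrmj".
Characters that immediately follow "jrmrmj" among the stored strings: {j}.
That node has 1 child edge.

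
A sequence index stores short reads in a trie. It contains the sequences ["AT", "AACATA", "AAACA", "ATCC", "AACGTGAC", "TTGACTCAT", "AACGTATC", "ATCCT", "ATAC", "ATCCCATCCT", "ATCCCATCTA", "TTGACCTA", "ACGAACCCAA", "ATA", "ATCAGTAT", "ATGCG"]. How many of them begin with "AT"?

Filter for entries beginning with "AT":
Words under "AT": AT, ATA, ATAC, ATCAGTAT, ATCC, ATCCCATCCT, ATCCCATCTA, ATCCT, ATGCG
Count: 9

9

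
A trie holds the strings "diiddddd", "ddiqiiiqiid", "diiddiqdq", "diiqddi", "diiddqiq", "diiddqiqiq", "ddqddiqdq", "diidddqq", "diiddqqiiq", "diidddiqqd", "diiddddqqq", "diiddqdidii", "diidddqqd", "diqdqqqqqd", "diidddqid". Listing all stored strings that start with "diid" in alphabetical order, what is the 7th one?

diiddiqdq

Filter for "diid…" and sort: "diiddddd", "diiddddqqq", "diidddiqqd", "diidddqid", "diidddqq", "diidddqqd", "diiddiqdq", "diiddqdidii", "diiddqiq", "diiddqiqiq", "diiddqqiiq"
Position 7: diiddiqdq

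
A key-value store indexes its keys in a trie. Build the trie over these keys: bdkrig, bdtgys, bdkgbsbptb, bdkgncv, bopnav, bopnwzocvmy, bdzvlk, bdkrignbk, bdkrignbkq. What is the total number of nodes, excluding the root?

40

For each word, the new-node count is its length minus the longest prefix already in the trie:
  "bdkrig" → 6 new (b, d, k, r, i, g)
  "bdtgys" → prefix "bd" already present; 4 new (t, g, y, s)
  "bdkgbsbptb" → prefix "bdk" already present; 7 new (g, b, s, b, p, t, b)
  "bdkgncv" → prefix "bdkg" already present; 3 new (n, c, v)
  "bopnav" → prefix "b" already present; 5 new (o, p, n, a, v)
  "bopnwzocvmy" → prefix "bopn" already present; 7 new (w, z, o, c, v, m, y)
  "bdzvlk" → prefix "bd" already present; 4 new (z, v, l, k)
  "bdkrignbk" → prefix "bdkrig" already present; 3 new (n, b, k)
  "bdkrignbkq" → prefix "bdkrignbk" already present; 1 new (q)
Total nodes = 6 + 4 + 7 + 3 + 5 + 7 + 4 + 3 + 1 = 40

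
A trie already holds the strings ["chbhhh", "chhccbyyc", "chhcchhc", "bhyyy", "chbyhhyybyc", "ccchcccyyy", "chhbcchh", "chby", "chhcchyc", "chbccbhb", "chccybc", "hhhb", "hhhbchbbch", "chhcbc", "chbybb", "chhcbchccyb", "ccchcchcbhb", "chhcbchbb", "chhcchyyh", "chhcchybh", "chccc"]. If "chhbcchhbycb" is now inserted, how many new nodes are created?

"chhbcchh" is already a path in the trie; the remaining "bycb" must be added.
New nodes needed: |"chhbcchhbycb"| − 8 = 12 − 8 = 4.

4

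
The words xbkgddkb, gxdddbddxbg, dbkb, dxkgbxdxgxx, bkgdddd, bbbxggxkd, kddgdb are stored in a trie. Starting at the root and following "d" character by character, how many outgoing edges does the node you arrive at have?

2

The children of the "d" node are the distinct next characters among strings starting with "d".
Distinct next characters after "d": b, x.
That node has 2 child edges.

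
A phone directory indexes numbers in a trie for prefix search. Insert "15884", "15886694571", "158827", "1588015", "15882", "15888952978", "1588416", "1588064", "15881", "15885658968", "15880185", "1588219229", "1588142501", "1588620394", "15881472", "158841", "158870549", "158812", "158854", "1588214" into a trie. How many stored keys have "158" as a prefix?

Filter for entries beginning with "158":
Matches: "1588015", "15880185", "1588064", "15881", "158812", "1588142501", "15881472", "15882", "1588214", "1588219229", "158827", "15884", "158841", "1588416", "158854", "15885658968", "1588620394", "15886694571", "158870549", "15888952978"
Count: 20

20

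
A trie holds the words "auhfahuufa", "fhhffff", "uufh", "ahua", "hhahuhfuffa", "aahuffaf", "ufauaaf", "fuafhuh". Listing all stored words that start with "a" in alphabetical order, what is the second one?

Words with prefix "a", in lexicographic order: "aahuffaf", "ahua", "auhfahuufa"
Position 2: ahua

ahua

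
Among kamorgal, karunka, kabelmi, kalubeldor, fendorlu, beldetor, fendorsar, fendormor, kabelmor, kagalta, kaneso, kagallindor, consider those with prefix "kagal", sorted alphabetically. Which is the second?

kagalta

DFS of the "kagal" subtree visits, in order: "kagallindor", "kagalta"
Position 2: kagalta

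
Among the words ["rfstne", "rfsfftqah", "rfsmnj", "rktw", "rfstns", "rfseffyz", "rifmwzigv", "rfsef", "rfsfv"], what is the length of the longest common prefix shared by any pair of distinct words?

The deepest shared node is where two words last agree before diverging.
e.g. "rfsef" and "rfseffyz" share the prefix "rfsef" of length 5; no pair shares a longer one.
Longest shared-prefix length: 5

5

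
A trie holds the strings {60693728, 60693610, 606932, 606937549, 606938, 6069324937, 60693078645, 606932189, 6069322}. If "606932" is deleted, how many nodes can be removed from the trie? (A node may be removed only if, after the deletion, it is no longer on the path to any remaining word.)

After clearing the end-marker at "606932", prune upward until reaching a node still needed by another word.
Every node on "606932" is still needed (e.g. by "6069324937"), so nothing is freed.
Nodes removed: 0

0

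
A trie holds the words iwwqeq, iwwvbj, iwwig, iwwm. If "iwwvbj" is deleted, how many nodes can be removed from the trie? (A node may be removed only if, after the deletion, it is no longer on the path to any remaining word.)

3

A node on "iwwvbj"'s path can go only if nothing else ends at it or branches off below it.
The suffix "vbj" (3 nodes) is used only by "iwwvbj"; the node for "iww" still has the child "q", so pruning stops there.
Nodes removed: 3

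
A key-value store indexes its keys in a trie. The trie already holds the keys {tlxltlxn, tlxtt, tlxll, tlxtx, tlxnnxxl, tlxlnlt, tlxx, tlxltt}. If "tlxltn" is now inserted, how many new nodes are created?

The longest prefix of "tlxltn" already in the trie is "tlxlt" (length 5).
Each of the 1 remaining characters creates one node.

1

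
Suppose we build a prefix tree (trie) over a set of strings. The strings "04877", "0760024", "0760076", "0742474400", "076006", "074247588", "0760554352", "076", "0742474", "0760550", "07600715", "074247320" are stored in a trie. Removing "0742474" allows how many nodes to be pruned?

After clearing the end-marker at "0742474", prune upward until reaching a node still needed by another word.
Every node on "0742474" is still needed (e.g. by "0742474400"), so nothing is freed.
Nodes removed: 0

0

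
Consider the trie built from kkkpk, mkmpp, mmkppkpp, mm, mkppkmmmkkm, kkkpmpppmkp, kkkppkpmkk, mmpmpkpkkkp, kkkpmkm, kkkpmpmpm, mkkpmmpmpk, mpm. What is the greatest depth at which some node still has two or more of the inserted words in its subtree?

6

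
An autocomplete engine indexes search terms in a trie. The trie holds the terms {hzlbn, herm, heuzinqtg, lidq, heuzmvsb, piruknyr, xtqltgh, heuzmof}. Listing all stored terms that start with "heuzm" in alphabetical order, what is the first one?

heuzmof

Filter for "heuzm…" and sort: "heuzmof", "heuzmvsb"
Position 1: heuzmof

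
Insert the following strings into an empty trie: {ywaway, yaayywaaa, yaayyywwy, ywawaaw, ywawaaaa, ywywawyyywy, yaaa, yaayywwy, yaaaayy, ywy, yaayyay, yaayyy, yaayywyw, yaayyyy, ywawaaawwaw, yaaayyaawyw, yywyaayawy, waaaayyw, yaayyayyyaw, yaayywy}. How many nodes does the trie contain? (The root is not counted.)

Insert word by word; a character creates a node only if that edge doesn't already exist:
  "ywaway" → 6 new (y, w, a, w, a, y)
  "yaayywaaa" → prefix "y" already present; 8 new (a, a, y, y, w, a, a, a)
  "yaayyywwy" → prefix "yaayy" already present; 4 new (y, w, w, y)
  "ywawaaw" → prefix "ywawa" already present; 2 new (a, w)
  "ywawaaaa" → prefix "ywawaa" already present; 2 new (a, a)
  "ywywawyyywy" → prefix "yw" already present; 9 new (y, w, a, w, y, y, y, w, y)
  "yaaa" → prefix "yaa" already present; 1 new (a)
  "yaayywwy" → prefix "yaayyw" already present; 2 new (w, y)
  "yaaaayy" → prefix "yaaa" already present; 3 new (a, y, y)
  "ywy" → prefix "ywy" already present; 0 new (none)
  "yaayyay" → prefix "yaayy" already present; 2 new (a, y)
  "yaayyy" → prefix "yaayyy" already present; 0 new (none)
  "yaayywyw" → prefix "yaayyw" already present; 2 new (y, w)
  "yaayyyy" → prefix "yaayyy" already present; 1 new (y)
  "ywawaaawwaw" → prefix "ywawaaa" already present; 4 new (w, w, a, w)
  "yaaayyaawyw" → prefix "yaaa" already present; 7 new (y, y, a, a, w, y, w)
  "yywyaayawy" → prefix "y" already present; 9 new (y, w, y, a, a, y, a, w, y)
  "waaaayyw" → 8 new (w, a, a, a, a, y, y, w)
  "yaayyayyyaw" → prefix "yaayyay" already present; 4 new (y, y, a, w)
  "yaayywy" → prefix "yaayywy" already present; 0 new (none)
Total nodes = 6 + 8 + 4 + 2 + 2 + 9 + 1 + 2 + 3 + 0 + 2 + 0 + 2 + 1 + 4 + 7 + 9 + 8 + 4 + 0 = 74

74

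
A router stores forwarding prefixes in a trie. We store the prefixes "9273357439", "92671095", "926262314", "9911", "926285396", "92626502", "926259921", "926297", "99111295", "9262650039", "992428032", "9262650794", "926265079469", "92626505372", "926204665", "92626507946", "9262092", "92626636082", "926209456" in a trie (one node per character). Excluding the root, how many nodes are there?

Count nodes per top-level branch (shared prefixes stored once):
  '9'-branch (926204665, 9262092, 926209456, 926259921, 926262314, 9262650039, 92626502, 92626505372, 9262650794, 92626507946, 926265079469, 92626636082, 926285396, 926297, 92671095, 9273357439, 9911, 99111295, 992428032): 79 nodes
Sum: 79

79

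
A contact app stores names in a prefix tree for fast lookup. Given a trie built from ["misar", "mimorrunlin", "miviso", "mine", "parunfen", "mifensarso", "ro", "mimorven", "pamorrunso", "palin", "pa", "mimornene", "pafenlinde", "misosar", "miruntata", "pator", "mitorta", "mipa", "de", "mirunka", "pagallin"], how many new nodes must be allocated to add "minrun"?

"min" is already a path in the trie; the remaining "run" must be added.
New nodes needed: |"minrun"| − 3 = 6 − 3 = 3.

3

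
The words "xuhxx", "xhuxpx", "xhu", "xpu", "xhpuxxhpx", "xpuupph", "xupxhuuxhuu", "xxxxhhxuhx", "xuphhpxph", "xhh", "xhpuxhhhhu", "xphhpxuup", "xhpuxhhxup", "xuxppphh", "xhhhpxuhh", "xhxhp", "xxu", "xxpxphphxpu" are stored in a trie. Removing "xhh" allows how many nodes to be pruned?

0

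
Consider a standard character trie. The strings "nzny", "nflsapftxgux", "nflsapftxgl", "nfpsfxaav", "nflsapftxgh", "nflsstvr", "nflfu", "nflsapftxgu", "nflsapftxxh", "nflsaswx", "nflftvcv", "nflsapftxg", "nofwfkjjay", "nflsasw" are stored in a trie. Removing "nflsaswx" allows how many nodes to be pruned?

Walk "nflsaswx" from the leaf back toward the root, removing each node that no remaining word uses.
The suffix "x" (1 node) is used only by "nflsaswx"; "nflsasw" is itself a stored word, so pruning stops there.
Nodes removed: 1

1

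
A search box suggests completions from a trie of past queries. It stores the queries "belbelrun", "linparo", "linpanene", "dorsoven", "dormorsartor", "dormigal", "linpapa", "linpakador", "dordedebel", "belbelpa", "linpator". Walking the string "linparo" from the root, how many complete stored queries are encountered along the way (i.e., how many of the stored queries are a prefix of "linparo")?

Check each prefix of "linparo" against the stored set — each match is an end-marker on the path.
Prefixes of the query that are stored words: "linparo"
Count: 1

1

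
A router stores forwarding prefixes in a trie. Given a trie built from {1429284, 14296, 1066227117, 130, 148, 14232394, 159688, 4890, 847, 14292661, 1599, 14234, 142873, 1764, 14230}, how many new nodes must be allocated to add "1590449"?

The longest prefix of "1590449" already in the trie is "159" (length 3).
So 7 − 3 = 4 new nodes.

4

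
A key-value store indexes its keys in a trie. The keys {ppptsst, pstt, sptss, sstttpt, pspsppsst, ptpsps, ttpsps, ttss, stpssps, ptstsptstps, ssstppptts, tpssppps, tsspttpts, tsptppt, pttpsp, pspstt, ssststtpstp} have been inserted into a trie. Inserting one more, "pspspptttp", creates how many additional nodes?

The longest prefix of "pspspptttp" already in the trie is "pspspp" (length 6).
So 10 − 6 = 4 new nodes.

4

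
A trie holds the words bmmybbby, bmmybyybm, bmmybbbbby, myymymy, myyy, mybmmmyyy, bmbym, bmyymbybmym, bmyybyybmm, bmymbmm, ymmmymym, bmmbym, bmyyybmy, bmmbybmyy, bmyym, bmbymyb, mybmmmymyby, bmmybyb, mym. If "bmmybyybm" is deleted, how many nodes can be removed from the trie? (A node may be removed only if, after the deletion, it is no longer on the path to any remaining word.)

3

A node on "bmmybyybm"'s path can go only if nothing else ends at it or branches off below it.
The suffix "ybm" (3 nodes) is used only by "bmmybyybm"; the node for "bmmyby" still has the child "b", so pruning stops there.
Nodes removed: 3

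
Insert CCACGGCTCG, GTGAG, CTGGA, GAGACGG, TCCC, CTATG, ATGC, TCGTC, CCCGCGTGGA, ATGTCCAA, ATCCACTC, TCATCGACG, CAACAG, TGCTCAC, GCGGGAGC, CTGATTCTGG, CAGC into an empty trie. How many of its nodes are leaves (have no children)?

17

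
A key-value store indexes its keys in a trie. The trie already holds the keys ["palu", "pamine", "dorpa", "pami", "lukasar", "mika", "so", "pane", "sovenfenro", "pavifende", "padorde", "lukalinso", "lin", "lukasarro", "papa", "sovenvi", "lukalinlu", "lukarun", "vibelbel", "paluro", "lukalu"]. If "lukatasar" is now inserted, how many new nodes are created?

5

"luka" is already a path in the trie; the remaining "tasar" must be added.
So 9 − 4 = 5 new nodes.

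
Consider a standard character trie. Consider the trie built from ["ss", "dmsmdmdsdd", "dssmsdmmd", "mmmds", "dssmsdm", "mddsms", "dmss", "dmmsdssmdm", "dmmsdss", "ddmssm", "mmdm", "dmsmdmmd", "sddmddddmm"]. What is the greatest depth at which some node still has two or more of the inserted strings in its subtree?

Look for the deepest trie node that still has at least two words in its subtree.
e.g. "dmmsdss" and "dmmsdssmdm" share the prefix "dmmsdss" of length 7; no pair shares a longer one.
Longest shared-prefix length: 7

7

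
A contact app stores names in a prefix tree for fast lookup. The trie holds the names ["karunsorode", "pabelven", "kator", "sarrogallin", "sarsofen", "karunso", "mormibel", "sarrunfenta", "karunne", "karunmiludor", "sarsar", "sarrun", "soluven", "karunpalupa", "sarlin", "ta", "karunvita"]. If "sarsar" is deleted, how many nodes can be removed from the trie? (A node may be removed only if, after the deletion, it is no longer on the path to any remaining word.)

Walk "sarsar" from the leaf back toward the root, removing each node that no remaining word uses.
The suffix "ar" (2 nodes) is used only by "sarsar"; the node for "sars" still has the child "o", so pruning stops there.
Nodes removed: 2

2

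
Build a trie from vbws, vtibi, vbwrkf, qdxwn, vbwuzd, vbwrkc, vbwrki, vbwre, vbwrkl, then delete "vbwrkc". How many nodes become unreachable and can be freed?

1

Walk "vbwrkc" from the leaf back toward the root, removing each node that no remaining word uses.
The suffix "c" (1 node) is used only by "vbwrkc"; the node for "vbwrk" still has the child "f", so pruning stops there.
Nodes removed: 1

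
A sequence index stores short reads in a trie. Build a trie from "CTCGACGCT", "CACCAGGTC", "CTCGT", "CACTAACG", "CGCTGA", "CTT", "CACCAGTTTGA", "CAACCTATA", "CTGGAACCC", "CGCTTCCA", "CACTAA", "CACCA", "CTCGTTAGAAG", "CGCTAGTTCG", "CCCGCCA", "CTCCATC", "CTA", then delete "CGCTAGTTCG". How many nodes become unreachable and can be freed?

6

After clearing the end-marker at "CGCTAGTTCG", prune upward until reaching a node still needed by another word.
The suffix "AGTTCG" (6 nodes) is used only by "CGCTAGTTCG"; the node for "CGCT" still has the child "G", so pruning stops there.
Nodes removed: 6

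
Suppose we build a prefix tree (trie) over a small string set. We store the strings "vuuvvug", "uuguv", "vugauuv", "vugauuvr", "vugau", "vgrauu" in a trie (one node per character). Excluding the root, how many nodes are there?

23

Trie structure (* marks end of a word):
(root)
├─ u
│  └─ u
│     └─ g
│        └─ u
│           └─ v *
└─ v
   ├─ g
   │  └─ r
   │     └─ a
   │        └─ u
   │           └─ u *
   └─ u
      ├─ g
      │  └─ a
      │     └─ u *
      │        └─ u
      │           └─ v *
      │              └─ r *
      └─ u
         └─ v
            └─ v
               └─ u
                  └─ g *
Counting every labelled node above: 23.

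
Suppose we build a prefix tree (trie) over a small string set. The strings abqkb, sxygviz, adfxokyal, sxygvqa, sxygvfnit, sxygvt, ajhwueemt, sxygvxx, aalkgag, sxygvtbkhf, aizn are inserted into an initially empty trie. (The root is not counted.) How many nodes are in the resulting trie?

Insert word by word; a character creates a node only if that edge doesn't already exist:
  "abqkb" → 5 new (a, b, q, k, b)
  "sxygviz" → 7 new (s, x, y, g, v, i, z)
  "adfxokyal" → prefix "a" already present; 8 new (d, f, x, o, k, y, a, l)
  "sxygvqa" → prefix "sxygv" already present; 2 new (q, a)
  "sxygvfnit" → prefix "sxygv" already present; 4 new (f, n, i, t)
  "sxygvt" → prefix "sxygv" already present; 1 new (t)
  "ajhwueemt" → prefix "a" already present; 8 new (j, h, w, u, e, e, m, t)
  "sxygvxx" → prefix "sxygv" already present; 2 new (x, x)
  "aalkgag" → prefix "a" already present; 6 new (a, l, k, g, a, g)
  "sxygvtbkhf" → prefix "sxygvt" already present; 4 new (b, k, h, f)
  "aizn" → prefix "a" already present; 3 new (i, z, n)
Total nodes = 5 + 7 + 8 + 2 + 4 + 1 + 8 + 2 + 6 + 4 + 3 = 50

50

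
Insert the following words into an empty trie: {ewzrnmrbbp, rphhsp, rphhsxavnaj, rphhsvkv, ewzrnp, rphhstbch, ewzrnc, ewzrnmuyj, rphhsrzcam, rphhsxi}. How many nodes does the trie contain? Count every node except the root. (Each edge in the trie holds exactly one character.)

40

For each word, the new-node count is its length minus the longest prefix already in the trie:
  "ewzrnmrbbp" → 10 new (e, w, z, r, n, m, r, b, b, p)
  "rphhsp" → 6 new (r, p, h, h, s, p)
  "rphhsxavnaj" → prefix "rphhs" already present; 6 new (x, a, v, n, a, j)
  "rphhsvkv" → prefix "rphhs" already present; 3 new (v, k, v)
  "ewzrnp" → prefix "ewzrn" already present; 1 new (p)
  "rphhstbch" → prefix "rphhs" already present; 4 new (t, b, c, h)
  "ewzrnc" → prefix "ewzrn" already present; 1 new (c)
  "ewzrnmuyj" → prefix "ewzrnm" already present; 3 new (u, y, j)
  "rphhsrzcam" → prefix "rphhs" already present; 5 new (r, z, c, a, m)
  "rphhsxi" → prefix "rphhsx" already present; 1 new (i)
Total nodes = 10 + 6 + 6 + 3 + 1 + 4 + 1 + 3 + 5 + 1 = 40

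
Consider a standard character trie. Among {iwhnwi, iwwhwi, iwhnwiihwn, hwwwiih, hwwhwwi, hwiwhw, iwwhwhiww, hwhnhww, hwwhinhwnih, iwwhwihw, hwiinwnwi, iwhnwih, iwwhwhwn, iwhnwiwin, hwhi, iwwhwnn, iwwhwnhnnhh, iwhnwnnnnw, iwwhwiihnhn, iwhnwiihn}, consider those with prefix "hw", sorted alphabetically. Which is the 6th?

hwwhwwi

Filter for "hw…" and sort: "hwhi", "hwhnhww", "hwiinwnwi", "hwiwhw", "hwwhinhwnih", "hwwhwwi", "hwwwiih"
The 6th is hwwhwwi.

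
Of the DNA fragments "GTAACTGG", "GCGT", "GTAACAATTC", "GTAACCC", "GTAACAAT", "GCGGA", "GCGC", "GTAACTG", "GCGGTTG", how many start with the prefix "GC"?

4

Traverse to the node for "GC", then collect every word in that subtree.
Words under "GC": GCGC, GCGGA, GCGGTTG, GCGT
Count: 4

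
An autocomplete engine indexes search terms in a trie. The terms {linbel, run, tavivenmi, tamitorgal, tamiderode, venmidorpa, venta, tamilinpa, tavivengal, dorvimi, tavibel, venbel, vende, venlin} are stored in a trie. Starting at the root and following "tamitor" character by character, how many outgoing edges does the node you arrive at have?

1

The children of the "tamitor" node are the distinct next characters among strings starting with "tamitor".
Distinct next characters after "tamitor": g.
That node has 1 child edge.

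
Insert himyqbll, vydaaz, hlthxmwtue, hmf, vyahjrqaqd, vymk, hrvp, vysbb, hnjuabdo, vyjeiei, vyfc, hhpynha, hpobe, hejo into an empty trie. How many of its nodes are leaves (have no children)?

Leaves are exactly the stored words that no other stored word extends.
Those words: "hejo", "hhpynha", "himyqbll", "hlthxmwtue", "hmf", "hnjuabdo", "hpobe", "hrvp", "vyahjrqaqd", "vydaaz", "vyfc", "vyjeiei", "vymk", "vysbb"
Leaf count: 14

14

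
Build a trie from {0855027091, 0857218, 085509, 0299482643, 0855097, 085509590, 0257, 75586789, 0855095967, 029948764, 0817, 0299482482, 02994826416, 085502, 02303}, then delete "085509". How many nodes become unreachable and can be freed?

Walk "085509" from the leaf back toward the root, removing each node that no remaining word uses.
Every node on "085509" is still needed (e.g. by "0855097"), so nothing is freed.
Nodes removed: 0

0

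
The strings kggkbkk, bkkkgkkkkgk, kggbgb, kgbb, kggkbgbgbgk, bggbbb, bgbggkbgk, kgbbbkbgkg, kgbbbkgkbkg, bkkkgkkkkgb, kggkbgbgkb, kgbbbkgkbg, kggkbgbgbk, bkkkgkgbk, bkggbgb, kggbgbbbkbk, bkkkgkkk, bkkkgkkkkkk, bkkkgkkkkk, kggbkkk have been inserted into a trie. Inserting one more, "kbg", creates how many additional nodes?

"k" is already a path in the trie; the remaining "bg" must be added.
So 3 − 1 = 2 new nodes.

2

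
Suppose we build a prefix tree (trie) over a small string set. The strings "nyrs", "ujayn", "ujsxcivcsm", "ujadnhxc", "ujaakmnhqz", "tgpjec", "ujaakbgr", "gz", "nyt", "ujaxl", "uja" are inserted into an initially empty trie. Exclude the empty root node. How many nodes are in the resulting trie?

43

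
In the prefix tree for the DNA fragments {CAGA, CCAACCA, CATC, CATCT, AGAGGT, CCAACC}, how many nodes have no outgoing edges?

Leaves are exactly the stored words that no other stored word extends.
Those words: "AGAGGT", "CAGA", "CATCT", "CCAACCA"
Leaf count: 4

4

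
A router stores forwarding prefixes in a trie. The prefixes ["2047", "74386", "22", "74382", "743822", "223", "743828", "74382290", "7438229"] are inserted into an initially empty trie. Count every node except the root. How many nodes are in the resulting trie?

Trie structure (* marks end of a word):
(root)
├─ 2
│  ├─ 0
│  │  └─ 4
│  │     └─ 7 *
│  └─ 2 *
│     └─ 3 *
└─ 7
   └─ 4
      └─ 3
         └─ 8
            ├─ 2 *
            │  ├─ 2 *
            │  │  └─ 9 *
            │  │     └─ 0 *
            │  └─ 8 *
            └─ 6 *
Counting every labelled node above: 16.

16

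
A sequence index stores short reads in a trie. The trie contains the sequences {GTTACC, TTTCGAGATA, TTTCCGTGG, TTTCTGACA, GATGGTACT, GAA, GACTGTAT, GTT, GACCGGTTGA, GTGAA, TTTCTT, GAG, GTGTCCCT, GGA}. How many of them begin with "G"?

10

Filter for entries beginning with "G":
Words under "G": GAA, GACCGGTTGA, GACTGTAT, GAG, GATGGTACT, GGA, GTGAA, GTGTCCCT, GTT, GTTACC
Count: 10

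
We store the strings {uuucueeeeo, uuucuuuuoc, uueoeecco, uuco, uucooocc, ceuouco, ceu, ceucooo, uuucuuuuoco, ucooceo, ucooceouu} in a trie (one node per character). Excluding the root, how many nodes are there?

Count nodes per top-level branch (shared prefixes stored once):
  'c'-branch (ceu, ceucooo, ceuouco): 11 nodes
  'u'-branch (ucooceo, ucooceouu, uuco, uucooocc, uueoeecco, uuucueeeeo, uuucuuuuoc, uuucuuuuoco): 37 nodes
Sum: 48

48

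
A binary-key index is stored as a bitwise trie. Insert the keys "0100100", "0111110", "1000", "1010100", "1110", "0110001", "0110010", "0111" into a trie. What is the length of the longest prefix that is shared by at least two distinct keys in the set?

5

The deepest shared node is where two words last agree before diverging.
"0110001" and "0110010" agree on "01100" (5 characters) before diverging; nothing deeper is shared.
Longest shared-prefix length: 5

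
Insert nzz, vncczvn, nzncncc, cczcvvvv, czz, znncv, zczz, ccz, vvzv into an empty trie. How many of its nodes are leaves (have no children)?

A leaf is a node with no children — equivalently, the end of a word that is not a proper prefix of any other stored word.
Those words: "cczcvvvv", "czz", "nzncncc", "nzz", "vncczvn", "vvzv", "zczz", "znncv"
Leaf count: 8

8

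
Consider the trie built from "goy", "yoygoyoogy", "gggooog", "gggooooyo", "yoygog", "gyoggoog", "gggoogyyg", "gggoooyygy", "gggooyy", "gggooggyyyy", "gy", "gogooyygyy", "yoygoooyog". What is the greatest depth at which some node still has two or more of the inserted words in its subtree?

6

Equivalently: take the maximum, over all pairs, of their longest common prefix length.
"gggooggyyyy" and "gggoogyyg" agree on "gggoog" (6 characters) before diverging; nothing deeper is shared.
Longest shared-prefix length: 6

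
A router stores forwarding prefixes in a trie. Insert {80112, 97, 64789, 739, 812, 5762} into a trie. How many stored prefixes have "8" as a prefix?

2

Walk to "8"; the words in its subtree are exactly those with that prefix.
Words under "8": 80112, 812
Count: 2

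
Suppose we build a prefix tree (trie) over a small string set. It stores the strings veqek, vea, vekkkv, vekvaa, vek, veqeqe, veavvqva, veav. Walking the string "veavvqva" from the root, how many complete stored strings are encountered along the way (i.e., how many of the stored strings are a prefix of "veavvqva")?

Traverse "veavvqva" character by character; count nodes along the way that are marked as word ends.
Prefixes of the query that are stored words: "vea", "veav", "veavvqva"
Count: 3

3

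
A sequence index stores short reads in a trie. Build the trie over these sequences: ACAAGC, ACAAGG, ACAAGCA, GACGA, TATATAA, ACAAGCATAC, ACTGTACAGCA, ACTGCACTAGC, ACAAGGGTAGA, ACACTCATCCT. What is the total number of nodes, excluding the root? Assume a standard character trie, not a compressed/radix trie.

Count nodes per top-level branch (shared prefixes stored once):
  'A'-branch (ACAAGC, ACAAGCA, ACAAGCATAC, ACAAGG, ACAAGGGTAGA, ACACTCATCCT, ACTGCACTAGC, ACTGTACAGCA): 40 nodes
  'G'-branch (GACGA): 5 nodes
  'T'-branch (TATATAA): 7 nodes
Sum: 52

52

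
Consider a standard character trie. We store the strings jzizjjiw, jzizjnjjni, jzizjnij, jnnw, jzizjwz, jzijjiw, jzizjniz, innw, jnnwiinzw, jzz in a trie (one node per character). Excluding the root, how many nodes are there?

For each word, the new-node count is its length minus the longest prefix already in the trie:
  "jzizjjiw" → 8 new (j, z, i, z, j, j, i, w)
  "jzizjnjjni" → prefix "jzizj" already present; 5 new (n, j, j, n, i)
  "jzizjnij" → prefix "jzizjn" already present; 2 new (i, j)
  "jnnw" → prefix "j" already present; 3 new (n, n, w)
  "jzizjwz" → prefix "jzizj" already present; 2 new (w, z)
  "jzijjiw" → prefix "jzi" already present; 4 new (j, j, i, w)
  "jzizjniz" → prefix "jzizjni" already present; 1 new (z)
  "innw" → 4 new (i, n, n, w)
  "jnnwiinzw" → prefix "jnnw" already present; 5 new (i, i, n, z, w)
  "jzz" → prefix "jz" already present; 1 new (z)
Total nodes = 8 + 5 + 2 + 3 + 2 + 4 + 1 + 4 + 5 + 1 = 35

35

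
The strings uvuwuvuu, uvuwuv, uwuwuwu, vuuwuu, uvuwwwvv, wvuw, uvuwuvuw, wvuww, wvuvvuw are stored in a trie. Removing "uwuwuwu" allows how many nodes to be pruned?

6

After clearing the end-marker at "uwuwuwu", prune upward until reaching a node still needed by another word.
The suffix "wuwuwu" (6 nodes) is used only by "uwuwuwu"; the node for "u" still has the child "v", so pruning stops there.
Nodes removed: 6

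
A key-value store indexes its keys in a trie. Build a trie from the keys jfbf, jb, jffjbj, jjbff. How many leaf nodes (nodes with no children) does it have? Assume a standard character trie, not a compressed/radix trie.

4

Leaves are exactly the stored words that no other stored word extends.
Those words: "jb", "jfbf", "jffjbj", "jjbff"
Leaf count: 4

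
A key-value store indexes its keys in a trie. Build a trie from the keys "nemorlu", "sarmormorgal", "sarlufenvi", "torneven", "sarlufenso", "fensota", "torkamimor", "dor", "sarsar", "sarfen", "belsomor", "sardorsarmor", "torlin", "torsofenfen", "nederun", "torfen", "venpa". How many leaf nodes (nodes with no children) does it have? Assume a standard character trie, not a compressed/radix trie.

17

Leaves are exactly the stored words that no other stored word extends.
Those words: "belsomor", "dor", "fensota", "nederun", "nemorlu", "sardorsarmor", "sarfen", "sarlufenso", "sarlufenvi", "sarmormorgal", "sarsar", "torfen", "torkamimor", "torlin", "torneven", "torsofenfen", "venpa"
Leaf count: 17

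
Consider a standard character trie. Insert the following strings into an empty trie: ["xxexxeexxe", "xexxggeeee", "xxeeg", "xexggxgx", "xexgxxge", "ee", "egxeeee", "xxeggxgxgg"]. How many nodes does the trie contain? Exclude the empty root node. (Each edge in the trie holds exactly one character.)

45

Count nodes per top-level branch (shared prefixes stored once):
  'e'-branch (ee, egxeeee): 8 nodes
  'x'-branch (xexggxgx, xexgxxge, xexxggeeee, xxeeg, xxeggxgxgg, xxexxeexxe): 37 nodes
Sum: 45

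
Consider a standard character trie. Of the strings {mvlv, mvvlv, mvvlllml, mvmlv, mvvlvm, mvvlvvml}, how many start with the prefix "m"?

Filter for entries beginning with "m":
Matches: "mvlv", "mvmlv", "mvvlllml", "mvvlv", "mvvlvm", "mvvlvvml"
Count: 6

6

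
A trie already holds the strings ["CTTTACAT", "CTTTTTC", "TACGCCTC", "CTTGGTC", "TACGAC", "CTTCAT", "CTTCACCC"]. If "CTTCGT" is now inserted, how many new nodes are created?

2

"CTTC" is already a path in the trie; the remaining "GT" must be added.
So 6 − 4 = 2 new nodes.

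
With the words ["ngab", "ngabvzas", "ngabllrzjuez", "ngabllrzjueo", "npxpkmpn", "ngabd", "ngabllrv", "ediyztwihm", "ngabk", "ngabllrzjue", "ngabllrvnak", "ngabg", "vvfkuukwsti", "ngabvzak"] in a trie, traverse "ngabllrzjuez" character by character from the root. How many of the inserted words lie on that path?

3

Check each prefix of "ngabllrzjuez" against the stored set — each match is an end-marker on the path.
Prefixes of the query that are stored words: "ngab", "ngabllrzjue", "ngabllrzjuez"
Count: 3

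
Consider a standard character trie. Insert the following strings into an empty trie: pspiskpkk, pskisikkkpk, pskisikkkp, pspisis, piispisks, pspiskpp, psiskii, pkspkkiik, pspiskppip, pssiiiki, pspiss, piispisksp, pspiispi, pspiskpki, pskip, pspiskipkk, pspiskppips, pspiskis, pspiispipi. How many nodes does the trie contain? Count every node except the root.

Trace insertions, counting only characters that open a new branch:
  "pspiskpkk" → 9 new (p, s, p, i, s, k, p, k, k)
  "pskisikkkpk" → prefix "ps" already present; 9 new (k, i, s, i, k, k, k, p, k)
  "pskisikkkp" → prefix "pskisikkkp" already present; 0 new (none)
  "pspisis" → prefix "pspis" already present; 2 new (i, s)
  "piispisks" → prefix "p" already present; 8 new (i, i, s, p, i, s, k, s)
  "pspiskpp" → prefix "pspiskp" already present; 1 new (p)
  "psiskii" → prefix "ps" already present; 5 new (i, s, k, i, i)
  "pkspkkiik" → prefix "p" already present; 8 new (k, s, p, k, k, i, i, k)
  "pspiskppip" → prefix "pspiskpp" already present; 2 new (i, p)
  "pssiiiki" → prefix "ps" already present; 6 new (s, i, i, i, k, i)
  "pspiss" → prefix "pspis" already present; 1 new (s)
  "piispisksp" → prefix "piispisks" already present; 1 new (p)
  "pspiispi" → prefix "pspi" already present; 4 new (i, s, p, i)
  "pspiskpki" → prefix "pspiskpk" already present; 1 new (i)
  "pskip" → prefix "pski" already present; 1 new (p)
  "pspiskipkk" → prefix "pspisk" already present; 4 new (i, p, k, k)
  "pspiskppips" → prefix "pspiskppip" already present; 1 new (s)
  "pspiskis" → prefix "pspiski" already present; 1 new (s)
  "pspiispipi" → prefix "pspiispi" already present; 2 new (p, i)
Total nodes = 9 + 9 + 0 + 2 + 8 + 1 + 5 + 8 + 2 + 6 + 1 + 1 + 4 + 1 + 1 + 4 + 1 + 1 + 2 = 66

66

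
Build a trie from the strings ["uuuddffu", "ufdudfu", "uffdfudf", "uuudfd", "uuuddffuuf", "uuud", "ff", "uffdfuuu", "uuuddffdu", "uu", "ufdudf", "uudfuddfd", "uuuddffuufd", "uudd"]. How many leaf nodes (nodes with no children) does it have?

9

A leaf is a node with no children — equivalently, the end of a word that is not a proper prefix of any other stored word.
Those words: "ff", "ufdudfu", "uffdfudf", "uffdfuuu", "uudd", "uudfuddfd", "uuuddffdu", "uuuddffuufd", "uuudfd"
Leaf count: 9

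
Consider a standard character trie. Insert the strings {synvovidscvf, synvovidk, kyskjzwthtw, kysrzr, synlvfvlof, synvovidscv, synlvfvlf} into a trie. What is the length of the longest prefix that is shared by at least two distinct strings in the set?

11

Equivalently: take the maximum, over all pairs, of their longest common prefix length.
"synvovidscv" and "synvovidscvf" agree on "synvovidscv" (11 characters) before diverging; nothing deeper is shared.
Longest shared-prefix length: 11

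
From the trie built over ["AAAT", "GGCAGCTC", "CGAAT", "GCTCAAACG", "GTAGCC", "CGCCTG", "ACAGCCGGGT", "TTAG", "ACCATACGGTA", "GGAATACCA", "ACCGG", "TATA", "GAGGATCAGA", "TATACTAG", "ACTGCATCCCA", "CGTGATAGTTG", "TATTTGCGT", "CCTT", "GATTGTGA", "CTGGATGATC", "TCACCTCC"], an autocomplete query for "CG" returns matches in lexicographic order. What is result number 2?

CGCCTG

DFS of the "CG" subtree visits, in order: "CGAAT", "CGCCTG", "CGTGATAGTTG"
Position 2: CGCCTG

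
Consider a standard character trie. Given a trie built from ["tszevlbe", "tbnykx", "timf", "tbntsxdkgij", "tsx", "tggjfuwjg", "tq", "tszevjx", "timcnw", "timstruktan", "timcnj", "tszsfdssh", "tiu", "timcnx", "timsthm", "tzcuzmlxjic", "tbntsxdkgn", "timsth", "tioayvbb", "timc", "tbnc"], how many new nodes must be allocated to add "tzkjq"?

Walking "tzkjq" from the root, the first 2 characters ("tz") follow existing edges; "k" is the first miss.
So 5 − 2 = 3 new nodes.

3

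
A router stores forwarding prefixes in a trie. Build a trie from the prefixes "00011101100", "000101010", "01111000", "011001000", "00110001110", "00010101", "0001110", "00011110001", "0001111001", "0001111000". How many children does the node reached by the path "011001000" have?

Walk "011001000" from the root, arriving at one node.
No stored string extends past "011001000".
That node has 0 child edges.

0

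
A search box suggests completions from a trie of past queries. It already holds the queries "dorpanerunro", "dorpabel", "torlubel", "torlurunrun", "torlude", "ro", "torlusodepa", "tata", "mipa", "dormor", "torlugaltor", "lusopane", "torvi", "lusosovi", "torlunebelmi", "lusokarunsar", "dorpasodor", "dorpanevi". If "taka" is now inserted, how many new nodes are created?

The longest prefix of "taka" already in the trie is "ta" (length 2).
Each of the 2 remaining characters creates one node.

2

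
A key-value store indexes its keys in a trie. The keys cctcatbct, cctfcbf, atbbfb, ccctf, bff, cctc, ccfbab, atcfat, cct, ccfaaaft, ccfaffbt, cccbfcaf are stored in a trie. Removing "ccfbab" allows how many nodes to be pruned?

3

A node on "ccfbab"'s path can go only if nothing else ends at it or branches off below it.
The suffix "bab" (3 nodes) is used only by "ccfbab"; the node for "ccf" still has the child "a", so pruning stops there.
Nodes removed: 3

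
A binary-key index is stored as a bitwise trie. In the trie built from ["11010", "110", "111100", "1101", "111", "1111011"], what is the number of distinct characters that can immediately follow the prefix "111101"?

1

Walk "111101" from the root, arriving at one node.
Distinct next characters after "111101": 1.
That node has 1 child edge.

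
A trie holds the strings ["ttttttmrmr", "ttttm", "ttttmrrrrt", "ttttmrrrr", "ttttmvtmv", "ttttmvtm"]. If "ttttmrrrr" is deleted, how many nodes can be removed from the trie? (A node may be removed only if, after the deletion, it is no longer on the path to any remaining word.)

0

Walk "ttttmrrrr" from the leaf back toward the root, removing each node that no remaining word uses.
Every node on "ttttmrrrr" is still needed (e.g. by "ttttmrrrrt"), so nothing is freed.
Nodes removed: 0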